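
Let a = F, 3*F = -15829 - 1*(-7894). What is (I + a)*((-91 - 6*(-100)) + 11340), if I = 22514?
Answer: 235427781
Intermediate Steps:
F = -2645 (F = (-15829 - 1*(-7894))/3 = (-15829 + 7894)/3 = (⅓)*(-7935) = -2645)
a = -2645
(I + a)*((-91 - 6*(-100)) + 11340) = (22514 - 2645)*((-91 - 6*(-100)) + 11340) = 19869*((-91 + 600) + 11340) = 19869*(509 + 11340) = 19869*11849 = 235427781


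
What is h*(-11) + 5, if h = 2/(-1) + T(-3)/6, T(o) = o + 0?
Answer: 65/2 ≈ 32.500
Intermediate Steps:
T(o) = o
h = -5/2 (h = 2/(-1) - 3/6 = 2*(-1) - 3*⅙ = -2 - ½ = -5/2 ≈ -2.5000)
h*(-11) + 5 = -5/2*(-11) + 5 = 55/2 + 5 = 65/2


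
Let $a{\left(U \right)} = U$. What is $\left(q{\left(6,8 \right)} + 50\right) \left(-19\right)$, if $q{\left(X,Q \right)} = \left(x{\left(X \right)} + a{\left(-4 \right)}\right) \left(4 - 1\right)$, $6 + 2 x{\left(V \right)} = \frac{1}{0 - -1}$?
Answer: $- \frac{1159}{2} \approx -579.5$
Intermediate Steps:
$x{\left(V \right)} = - \frac{5}{2}$ ($x{\left(V \right)} = -3 + \frac{1}{2 \left(0 - -1\right)} = -3 + \frac{1}{2 \left(0 + 1\right)} = -3 + \frac{1}{2 \cdot 1} = -3 + \frac{1}{2} \cdot 1 = -3 + \frac{1}{2} = - \frac{5}{2}$)
$q{\left(X,Q \right)} = - \frac{39}{2}$ ($q{\left(X,Q \right)} = \left(- \frac{5}{2} - 4\right) \left(4 - 1\right) = \left(- \frac{13}{2}\right) 3 = - \frac{39}{2}$)
$\left(q{\left(6,8 \right)} + 50\right) \left(-19\right) = \left(- \frac{39}{2} + 50\right) \left(-19\right) = \frac{61}{2} \left(-19\right) = - \frac{1159}{2}$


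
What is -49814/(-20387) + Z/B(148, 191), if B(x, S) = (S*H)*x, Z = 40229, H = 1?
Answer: 60224075/15575668 ≈ 3.8665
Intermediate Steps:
B(x, S) = S*x (B(x, S) = (S*1)*x = S*x)
-49814/(-20387) + Z/B(148, 191) = -49814/(-20387) + 40229/((191*148)) = -49814*(-1/20387) + 40229/28268 = 49814/20387 + 40229*(1/28268) = 49814/20387 + 40229/28268 = 60224075/15575668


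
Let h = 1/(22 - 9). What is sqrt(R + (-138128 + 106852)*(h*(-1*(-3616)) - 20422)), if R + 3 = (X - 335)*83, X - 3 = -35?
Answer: 2*sqrt(26617012786)/13 ≈ 25100.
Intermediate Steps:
X = -32 (X = 3 - 35 = -32)
h = 1/13 ≈ 0.076923
R = -30464 (R = -3 + (-32 - 335)*83 = -3 - 367*83 = -3 - 30461 = -30464)
sqrt(R + (-138128 + 106852)*(h*(-1*(-3616)) - 20422)) = sqrt(-30464 + (-138128 + 106852)*((-1*(-3616))/13 - 20422)) = sqrt(-30464 - 31276*((1/13)*3616 - 20422)) = sqrt(-30464 - 31276*(3616/13 - 20422)) = sqrt(-30464 - 31276*(-261870/13)) = sqrt(-30464 + 8190246120/13) = sqrt(8189850088/13) = 2*sqrt(26617012786)/13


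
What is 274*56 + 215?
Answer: 15559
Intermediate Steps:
274*56 + 215 = 15344 + 215 = 15559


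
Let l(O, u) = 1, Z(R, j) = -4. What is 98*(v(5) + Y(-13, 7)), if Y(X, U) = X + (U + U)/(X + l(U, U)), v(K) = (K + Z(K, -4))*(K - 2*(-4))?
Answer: -343/3 ≈ -114.33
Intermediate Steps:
v(K) = (-4 + K)*(8 + K) (v(K) = (K - 4)*(K - 2*(-4)) = (-4 + K)*(K + 8) = (-4 + K)*(8 + K))
Y(X, U) = X + 2*U/(1 + X) (Y(X, U) = X + (U + U)/(X + 1) = X + (2*U)/(1 + X) = X + 2*U/(1 + X))
98*(v(5) + Y(-13, 7)) = 98*((-32 + 5² + 4*5) + (-13 + (-13)² + 2*7)/(1 - 13)) = 98*((-32 + 25 + 20) + (-13 + 169 + 14)/(-12)) = 98*(13 - 1/12*170) = 98*(13 - 85/6) = 98*(-7/6) = -343/3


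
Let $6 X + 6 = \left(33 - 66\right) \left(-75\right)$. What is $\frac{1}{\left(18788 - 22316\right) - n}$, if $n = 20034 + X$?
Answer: $- \frac{2}{47947} \approx -4.1713 \cdot 10^{-5}$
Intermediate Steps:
$X = \frac{823}{2}$ ($X = -1 + \frac{\left(33 - 66\right) \left(-75\right)}{6} = -1 + \frac{\left(-33\right) \left(-75\right)}{6} = -1 + \frac{1}{6} \cdot 2475 = -1 + \frac{825}{2} = \frac{823}{2} \approx 411.5$)
$n = \frac{40891}{2}$ ($n = 20034 + \frac{823}{2} = \frac{40891}{2} \approx 20446.0$)
$\frac{1}{\left(18788 - 22316\right) - n} = \frac{1}{\left(18788 - 22316\right) - \frac{40891}{2}} = \frac{1}{-3528 - \frac{40891}{2}} = \frac{1}{- \frac{47947}{2}} = - \frac{2}{47947}$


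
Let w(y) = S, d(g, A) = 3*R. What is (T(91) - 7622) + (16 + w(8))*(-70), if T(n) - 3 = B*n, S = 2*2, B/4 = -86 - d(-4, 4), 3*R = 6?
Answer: -42507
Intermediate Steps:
R = 2 (R = (1/3)*6 = 2)
d(g, A) = 6 (d(g, A) = 3*2 = 6)
B = -368 (B = 4*(-86 - 1*6) = 4*(-86 - 6) = 4*(-92) = -368)
S = 4
w(y) = 4
T(n) = 3 - 368*n
(T(91) - 7622) + (16 + w(8))*(-70) = ((3 - 368*91) - 7622) + (16 + 4)*(-70) = ((3 - 33488) - 7622) + 20*(-70) = (-33485 - 7622) - 1400 = -41107 - 1400 = -42507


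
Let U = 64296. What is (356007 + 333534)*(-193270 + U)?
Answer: -88932860934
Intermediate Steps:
(356007 + 333534)*(-193270 + U) = (356007 + 333534)*(-193270 + 64296) = 689541*(-128974) = -88932860934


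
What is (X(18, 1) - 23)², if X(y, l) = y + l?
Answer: 16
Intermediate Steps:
X(y, l) = l + y
(X(18, 1) - 23)² = ((1 + 18) - 23)² = (19 - 23)² = (-4)² = 16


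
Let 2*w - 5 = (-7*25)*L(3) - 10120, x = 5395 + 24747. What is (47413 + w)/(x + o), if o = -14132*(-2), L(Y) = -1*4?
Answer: 85411/116812 ≈ 0.73118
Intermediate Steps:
L(Y) = -4
x = 30142
w = -9415/2 (w = 5/2 + (-7*25*(-4) - 10120)/2 = 5/2 + (-175*(-4) - 10120)/2 = 5/2 + (700 - 10120)/2 = 5/2 + (1/2)*(-9420) = 5/2 - 4710 = -9415/2 ≈ -4707.5)
o = 28264
(47413 + w)/(x + o) = (47413 - 9415/2)/(30142 + 28264) = (85411/2)/58406 = (85411/2)*(1/58406) = 85411/116812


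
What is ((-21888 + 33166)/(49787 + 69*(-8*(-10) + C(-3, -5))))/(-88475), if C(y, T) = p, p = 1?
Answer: -5639/2449695800 ≈ -2.3019e-6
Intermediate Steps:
C(y, T) = 1
((-21888 + 33166)/(49787 + 69*(-8*(-10) + C(-3, -5))))/(-88475) = ((-21888 + 33166)/(49787 + 69*(-8*(-10) + 1)))/(-88475) = (11278/(49787 + 69*(80 + 1)))*(-1/88475) = (11278/(49787 + 69*81))*(-1/88475) = (11278/(49787 + 5589))*(-1/88475) = (11278/55376)*(-1/88475) = (11278*(1/55376))*(-1/88475) = (5639/27688)*(-1/88475) = -5639/2449695800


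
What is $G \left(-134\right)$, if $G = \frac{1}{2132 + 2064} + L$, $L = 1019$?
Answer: $- \frac{286473575}{2098} \approx -1.3655 \cdot 10^{5}$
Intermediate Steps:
$G = \frac{4275725}{4196}$ ($G = \frac{1}{2132 + 2064} + 1019 = \frac{1}{4196} + 1019 = \frac{4275725}{4196} \approx 1019.0$)
$G \left(-134\right) = \frac{4275725}{4196} \left(-134\right) = - \frac{286473575}{2098}$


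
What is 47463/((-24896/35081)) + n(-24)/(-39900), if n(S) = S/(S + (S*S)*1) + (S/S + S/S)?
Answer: -25466932167057/380784320 ≈ -66880.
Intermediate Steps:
n(S) = 2 + S/(S + S**2) (n(S) = S/(S + S**2*1) + (1 + 1) = S/(S + S**2) + 2 = 2 + S/(S + S**2))
47463/((-24896/35081)) + n(-24)/(-39900) = 47463/((-24896/35081)) + ((3 + 2*(-24))/(1 - 24))/(-39900) = 47463/((-24896*1/35081)) + ((3 - 48)/(-23))*(-1/39900) = 47463/(-24896/35081) - 1/23*(-45)*(-1/39900) = 47463*(-35081/24896) + (45/23)*(-1/39900) = -1665049503/24896 - 3/61180 = -25466932167057/380784320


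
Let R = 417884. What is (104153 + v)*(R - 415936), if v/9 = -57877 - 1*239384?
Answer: -5008689808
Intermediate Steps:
v = -2675349 (v = 9*(-57877 - 1*239384) = 9*(-57877 - 239384) = 9*(-297261) = -2675349)
(104153 + v)*(R - 415936) = (104153 - 2675349)*(417884 - 415936) = -2571196*1948 = -5008689808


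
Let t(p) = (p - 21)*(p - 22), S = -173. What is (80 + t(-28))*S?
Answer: -437690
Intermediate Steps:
t(p) = (-22 + p)*(-21 + p) (t(p) = (-21 + p)*(-22 + p) = (-22 + p)*(-21 + p))
(80 + t(-28))*S = (80 + (462 + (-28)² - 43*(-28)))*(-173) = (80 + (462 + 784 + 1204))*(-173) = (80 + 2450)*(-173) = 2530*(-173) = -437690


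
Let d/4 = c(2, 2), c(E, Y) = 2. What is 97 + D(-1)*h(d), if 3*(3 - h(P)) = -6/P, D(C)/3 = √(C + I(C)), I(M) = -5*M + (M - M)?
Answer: 233/2 ≈ 116.50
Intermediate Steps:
I(M) = -5*M (I(M) = -5*M + 0 = -5*M)
D(C) = 6*√(-C) (D(C) = 3*√(C - 5*C) = 3*√(-4*C) = 3*(2*√(-C)) = 6*√(-C))
d = 8 (d = 4*2 = 8)
h(P) = 3 + 2/P (h(P) = 3 - (-2)/P = 3 + 2/P)
97 + D(-1)*h(d) = 97 + (6*√(-1*(-1)))*(3 + 2/8) = 97 + (6*√1)*(3 + 2*(⅛)) = 97 + (6*1)*(3 + ¼) = 97 + 6*(13/4) = 97 + 39/2 = 233/2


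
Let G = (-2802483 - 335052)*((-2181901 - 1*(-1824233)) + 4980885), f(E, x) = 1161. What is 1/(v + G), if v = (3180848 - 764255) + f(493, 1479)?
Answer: -1/14505502732341 ≈ -6.8939e-14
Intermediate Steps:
G = -14505505150095 (G = -3137535*((-2181901 + 1824233) + 4980885) = -3137535*(-357668 + 4980885) = -3137535*4623217 = -14505505150095)
v = 2417754 (v = (3180848 - 764255) + 1161 = 2416593 + 1161 = 2417754)
1/(v + G) = 1/(2417754 - 14505505150095) = 1/(-14505502732341) = -1/14505502732341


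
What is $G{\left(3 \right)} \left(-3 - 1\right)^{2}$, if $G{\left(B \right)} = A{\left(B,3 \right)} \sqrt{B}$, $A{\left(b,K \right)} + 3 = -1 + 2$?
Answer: $- 32 \sqrt{3} \approx -55.426$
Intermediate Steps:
$A{\left(b,K \right)} = -2$ ($A{\left(b,K \right)} = -3 + \left(-1 + 2\right) = -3 + 1 = -2$)
$G{\left(B \right)} = - 2 \sqrt{B}$
$G{\left(3 \right)} \left(-3 - 1\right)^{2} = - 2 \sqrt{3} \left(-3 - 1\right)^{2} = - 2 \sqrt{3} \left(-4\right)^{2} = - 2 \sqrt{3} \cdot 16 = - 32 \sqrt{3}$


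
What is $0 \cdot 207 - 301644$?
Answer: $-301644$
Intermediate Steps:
$0 \cdot 207 - 301644 = 0 - 301644 = -301644$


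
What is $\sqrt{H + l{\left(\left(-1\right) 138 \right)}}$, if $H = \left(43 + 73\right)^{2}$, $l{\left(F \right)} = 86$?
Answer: $\sqrt{13542} \approx 116.37$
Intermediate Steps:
$H = 13456$ ($H = 116^{2} = 13456$)
$\sqrt{H + l{\left(\left(-1\right) 138 \right)}} = \sqrt{13456 + 86} = \sqrt{13542}$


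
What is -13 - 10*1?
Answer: -23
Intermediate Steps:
-13 - 10*1 = -13 - 10 = -23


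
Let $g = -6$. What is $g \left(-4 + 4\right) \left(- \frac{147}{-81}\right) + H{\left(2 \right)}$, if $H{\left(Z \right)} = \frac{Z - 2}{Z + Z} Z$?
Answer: $0$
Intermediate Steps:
$H{\left(Z \right)} = -1 + \frac{Z}{2}$ ($H{\left(Z \right)} = \frac{-2 + Z}{2 Z} Z = -1 + \frac{Z}{2}$)
$g \left(-4 + 4\right) \left(- \frac{147}{-81}\right) + H{\left(2 \right)} = - 6 \left(-4 + 4\right) \left(- \frac{147}{-81}\right) + \left(-1 + \frac{1}{2} \cdot 2\right) = \left(-6\right) 0 \left(\left(-147\right) \left(- \frac{1}{81}\right)\right) + \left(-1 + 1\right) = 0 \cdot \frac{49}{27} + 0 = 0 + 0 = 0$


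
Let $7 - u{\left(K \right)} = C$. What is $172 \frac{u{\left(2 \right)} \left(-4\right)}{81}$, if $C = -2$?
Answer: $- \frac{688}{9} \approx -76.444$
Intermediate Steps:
$u{\left(K \right)} = 9$ ($u{\left(K \right)} = 7 - -2 = 7 + 2 = 9$)
$172 \frac{u{\left(2 \right)} \left(-4\right)}{81} = 172 \frac{9 \left(-4\right)}{81} = 172 \left(\left(-36\right) \frac{1}{81}\right) = 172 \left(- \frac{4}{9}\right) = - \frac{688}{9}$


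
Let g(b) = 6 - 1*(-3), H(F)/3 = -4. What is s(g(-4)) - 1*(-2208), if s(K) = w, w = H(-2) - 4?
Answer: 2192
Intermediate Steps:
H(F) = -12 (H(F) = 3*(-4) = -12)
g(b) = 9 (g(b) = 6 + 3 = 9)
w = -16 (w = -12 - 4 = -16)
s(K) = -16
s(g(-4)) - 1*(-2208) = -16 - 1*(-2208) = -16 + 2208 = 2192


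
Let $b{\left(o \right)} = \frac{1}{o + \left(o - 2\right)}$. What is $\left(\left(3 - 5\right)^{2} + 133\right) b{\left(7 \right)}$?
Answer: $\frac{137}{12} \approx 11.417$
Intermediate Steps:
$b{\left(o \right)} = \frac{1}{-2 + 2 o}$ ($b{\left(o \right)} = \frac{1}{o + \left(-2 + o\right)} = \frac{1}{-2 + 2 o}$)
$\left(\left(3 - 5\right)^{2} + 133\right) b{\left(7 \right)} = \left(\left(3 - 5\right)^{2} + 133\right) \frac{1}{2 \left(-1 + 7\right)} = \left(\left(-2\right)^{2} + 133\right) \frac{1}{2 \cdot 6} = \left(4 + 133\right) \frac{1}{2} \cdot \frac{1}{6} = 137 \cdot \frac{1}{12} = \frac{137}{12}$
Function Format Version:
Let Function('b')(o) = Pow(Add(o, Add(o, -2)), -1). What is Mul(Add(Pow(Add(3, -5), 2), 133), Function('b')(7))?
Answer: Rational(137, 12) ≈ 11.417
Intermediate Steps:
Function('b')(o) = Pow(Add(-2, Mul(2, o)), -1) (Function('b')(o) = Pow(Add(o, Add(-2, o)), -1) = Pow(Add(-2, Mul(2, o)), -1))
Mul(Add(Pow(Add(3, -5), 2), 133), Function('b')(7)) = Mul(Add(Pow(Add(3, -5), 2), 133), Mul(Rational(1, 2), Pow(Add(-1, 7), -1))) = Mul(Add(Pow(-2, 2), 133), Mul(Rational(1, 2), Pow(6, -1))) = Mul(Add(4, 133), Mul(Rational(1, 2), Rational(1, 6))) = Mul(137, Rational(1, 12)) = Rational(137, 12)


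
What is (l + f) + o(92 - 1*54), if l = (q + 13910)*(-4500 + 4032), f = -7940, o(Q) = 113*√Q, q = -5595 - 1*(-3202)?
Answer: -5397896 + 113*√38 ≈ -5.3972e+6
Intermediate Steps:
q = -2393 (q = -5595 + 3202 = -2393)
l = -5389956 (l = (-2393 + 13910)*(-4500 + 4032) = 11517*(-468) = -5389956)
(l + f) + o(92 - 1*54) = (-5389956 - 7940) + 113*√(92 - 1*54) = -5397896 + 113*√(92 - 54) = -5397896 + 113*√38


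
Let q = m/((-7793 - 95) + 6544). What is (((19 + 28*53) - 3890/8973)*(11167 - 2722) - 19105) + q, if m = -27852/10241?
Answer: 3951510072844861/311877552 ≈ 1.2670e+7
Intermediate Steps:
m = -2532/931 (m = -27852*1/10241 = -2532/931 ≈ -2.7197)
q = 211/104272 (q = -2532/(931*((-7793 - 95) + 6544)) = -2532/(931*(-7888 + 6544)) = -2532/931/(-1344) = -2532/931*(-1/1344) = 211/104272 ≈ 0.0020236)
(((19 + 28*53) - 3890/8973)*(11167 - 2722) - 19105) + q = (((19 + 28*53) - 3890/8973)*(11167 - 2722) - 19105) + 211/104272 = (((19 + 1484) - 3890*1/8973)*8445 - 19105) + 211/104272 = ((1503 - 3890/8973)*8445 - 19105) + 211/104272 = ((13482529/8973)*8445 - 19105) + 211/104272 = (37953319135/2991 - 19105) + 211/104272 = 37896176080/2991 + 211/104272 = 3951510072844861/311877552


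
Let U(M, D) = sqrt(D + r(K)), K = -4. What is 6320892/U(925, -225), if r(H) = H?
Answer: -6320892*I*sqrt(229)/229 ≈ -4.177e+5*I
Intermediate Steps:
U(M, D) = sqrt(-4 + D) (U(M, D) = sqrt(D - 4) = sqrt(-4 + D))
6320892/U(925, -225) = 6320892/(sqrt(-4 - 225)) = 6320892/(sqrt(-229)) = 6320892/((I*sqrt(229))) = 6320892*(-I*sqrt(229)/229) = -6320892*I*sqrt(229)/229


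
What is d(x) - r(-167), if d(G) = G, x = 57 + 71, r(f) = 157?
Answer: -29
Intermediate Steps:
x = 128
d(x) - r(-167) = 128 - 1*157 = 128 - 157 = -29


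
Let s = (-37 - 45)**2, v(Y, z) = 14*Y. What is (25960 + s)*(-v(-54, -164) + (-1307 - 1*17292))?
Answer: -583180612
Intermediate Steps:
s = 6724 (s = (-82)**2 = 6724)
(25960 + s)*(-v(-54, -164) + (-1307 - 1*17292)) = (25960 + 6724)*(-14*(-54) + (-1307 - 1*17292)) = 32684*(-1*(-756) + (-1307 - 17292)) = 32684*(756 - 18599) = 32684*(-17843) = -583180612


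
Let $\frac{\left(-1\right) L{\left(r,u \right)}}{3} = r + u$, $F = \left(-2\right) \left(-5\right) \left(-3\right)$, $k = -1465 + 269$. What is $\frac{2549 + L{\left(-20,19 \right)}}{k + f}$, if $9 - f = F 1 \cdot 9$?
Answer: $- \frac{2552}{917} \approx -2.783$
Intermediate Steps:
$k = -1196$
$F = -30$ ($F = 10 \left(-3\right) = -30$)
$f = 279$ ($f = 9 - - 30 \cdot 1 \cdot 9 = 9 - \left(-30\right) 9 = 9 - -270 = 9 + 270 = 279$)
$L{\left(r,u \right)} = - 3 r - 3 u$ ($L{\left(r,u \right)} = - 3 \left(r + u\right) = - 3 r - 3 u$)
$\frac{2549 + L{\left(-20,19 \right)}}{k + f} = \frac{2549 - -3}{-1196 + 279} = \frac{2549 + \left(60 - 57\right)}{-917} = \left(2549 + 3\right) \left(- \frac{1}{917}\right) = 2552 \left(- \frac{1}{917}\right) = - \frac{2552}{917}$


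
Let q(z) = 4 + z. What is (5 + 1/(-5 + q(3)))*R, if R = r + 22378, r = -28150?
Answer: -31746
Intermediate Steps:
R = -5772 (R = -28150 + 22378 = -5772)
(5 + 1/(-5 + q(3)))*R = (5 + 1/(-5 + (4 + 3)))*(-5772) = (5 + 1/(-5 + 7))*(-5772) = (5 + 1/2)*(-5772) = (5 + ½)*(-5772) = (11/2)*(-5772) = -31746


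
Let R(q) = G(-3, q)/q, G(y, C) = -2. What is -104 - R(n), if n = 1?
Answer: -102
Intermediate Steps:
R(q) = -2/q
-104 - R(n) = -104 - (-2)/1 = -104 - (-2) = -104 - 1*(-2) = -104 + 2 = -102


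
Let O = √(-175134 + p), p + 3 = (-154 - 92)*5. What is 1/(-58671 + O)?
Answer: -19557/1147487536 - I*√176367/3442462608 ≈ -1.7043e-5 - 1.2199e-7*I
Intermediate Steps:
p = -1233 (p = -3 + (-154 - 92)*5 = -3 - 246*5 = -3 - 1230 = -1233)
O = I*√176367 (O = √(-175134 - 1233) = √(-176367) = I*√176367 ≈ 419.96*I)
1/(-58671 + O) = 1/(-58671 + I*√176367)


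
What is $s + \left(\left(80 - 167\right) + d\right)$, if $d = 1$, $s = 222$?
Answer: $136$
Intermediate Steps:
$s + \left(\left(80 - 167\right) + d\right) = 222 + \left(\left(80 - 167\right) + 1\right) = 222 + \left(-87 + 1\right) = 222 - 86 = 136$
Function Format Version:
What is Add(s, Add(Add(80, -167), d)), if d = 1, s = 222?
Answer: 136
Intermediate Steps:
Add(s, Add(Add(80, -167), d)) = Add(222, Add(Add(80, -167), 1)) = Add(222, Add(-87, 1)) = Add(222, -86) = 136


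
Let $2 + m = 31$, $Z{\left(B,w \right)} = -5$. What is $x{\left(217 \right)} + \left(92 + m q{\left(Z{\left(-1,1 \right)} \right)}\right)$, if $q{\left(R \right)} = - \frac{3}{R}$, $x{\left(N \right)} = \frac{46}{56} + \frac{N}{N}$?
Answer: $\frac{15571}{140} \approx 111.22$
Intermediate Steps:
$m = 29$ ($m = -2 + 31 = 29$)
$x{\left(N \right)} = \frac{51}{28}$ ($x{\left(N \right)} = 46 \cdot \frac{1}{56} + 1 = \frac{23}{28} + 1 = \frac{51}{28}$)
$x{\left(217 \right)} + \left(92 + m q{\left(Z{\left(-1,1 \right)} \right)}\right) = \frac{51}{28} + \left(92 + 29 \left(- \frac{3}{-5}\right)\right) = \frac{51}{28} + \left(92 + 29 \left(\left(-3\right) \left(- \frac{1}{5}\right)\right)\right) = \frac{51}{28} + \left(92 + 29 \cdot \frac{3}{5}\right) = \frac{51}{28} + \left(92 + \frac{87}{5}\right) = \frac{51}{28} + \frac{547}{5} = \frac{15571}{140}$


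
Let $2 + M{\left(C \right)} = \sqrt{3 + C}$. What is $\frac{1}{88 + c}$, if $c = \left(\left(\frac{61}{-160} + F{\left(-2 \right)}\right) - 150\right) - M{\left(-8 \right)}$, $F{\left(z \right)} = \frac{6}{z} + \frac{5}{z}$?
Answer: $- \frac{1686560}{111240681} + \frac{25600 i \sqrt{5}}{111240681} \approx -0.015161 + 0.00051459 i$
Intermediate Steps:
$F{\left(z \right)} = \frac{11}{z}$
$M{\left(C \right)} = -2 + \sqrt{3 + C}$
$c = - \frac{24621}{160} - i \sqrt{5}$ ($c = \left(\left(\frac{61}{-160} + \frac{11}{-2}\right) - 150\right) - \left(-2 + \sqrt{3 - 8}\right) = \left(\left(61 \left(- \frac{1}{160}\right) + 11 \left(- \frac{1}{2}\right)\right) - 150\right) - \left(-2 + \sqrt{-5}\right) = \left(\left(- \frac{61}{160} - \frac{11}{2}\right) - 150\right) - \left(-2 + i \sqrt{5}\right) = \left(- \frac{941}{160} - 150\right) + \left(2 - i \sqrt{5}\right) = - \frac{24941}{160} + \left(2 - i \sqrt{5}\right) = - \frac{24621}{160} - i \sqrt{5} \approx -153.88 - 2.2361 i$)
$\frac{1}{88 + c} = \frac{1}{88 - \left(\frac{24621}{160} + i \sqrt{5}\right)} = \frac{1}{- \frac{10541}{160} - i \sqrt{5}}$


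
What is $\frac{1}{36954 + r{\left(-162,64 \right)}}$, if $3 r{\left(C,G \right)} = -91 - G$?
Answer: $\frac{3}{110707} \approx 2.7099 \cdot 10^{-5}$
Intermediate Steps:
$r{\left(C,G \right)} = - \frac{91}{3} - \frac{G}{3}$ ($r{\left(C,G \right)} = \frac{-91 - G}{3} = - \frac{91}{3} - \frac{G}{3}$)
$\frac{1}{36954 + r{\left(-162,64 \right)}} = \frac{1}{36954 - \frac{155}{3}} = \frac{1}{\frac{110707}{3}} = \frac{3}{110707}$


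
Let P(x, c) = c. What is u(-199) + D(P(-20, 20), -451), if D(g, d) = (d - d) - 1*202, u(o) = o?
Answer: -401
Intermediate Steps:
D(g, d) = -202 (D(g, d) = 0 - 202 = -202)
u(-199) + D(P(-20, 20), -451) = -199 - 202 = -401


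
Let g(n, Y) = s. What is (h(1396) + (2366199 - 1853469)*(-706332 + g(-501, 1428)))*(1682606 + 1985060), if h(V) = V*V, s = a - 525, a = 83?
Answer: -1329097182777347864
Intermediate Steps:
s = -442 (s = 83 - 525 = -442)
g(n, Y) = -442
h(V) = V²
(h(1396) + (2366199 - 1853469)*(-706332 + g(-501, 1428)))*(1682606 + 1985060) = (1396² + (2366199 - 1853469)*(-706332 - 442))*(1682606 + 1985060) = (1948816 + 512730*(-706774))*3667666 = (1948816 - 362384233020)*3667666 = -362382284204*3667666 = -1329097182777347864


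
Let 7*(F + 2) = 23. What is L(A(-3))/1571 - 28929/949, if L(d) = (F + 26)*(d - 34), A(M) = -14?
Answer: -326832645/10436153 ≈ -31.317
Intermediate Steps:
F = 9/7 (F = -2 + (⅐)*23 = -2 + 23/7 = 9/7 ≈ 1.2857)
L(d) = -6494/7 + 191*d/7 (L(d) = (9/7 + 26)*(d - 34) = 191*(-34 + d)/7 = -6494/7 + 191*d/7)
L(A(-3))/1571 - 28929/949 = (-6494/7 + (191/7)*(-14))/1571 - 28929/949 = (-6494/7 - 382)*(1/1571) - 28929*1/949 = -9168/7*1/1571 - 28929/949 = -9168/10997 - 28929/949 = -326832645/10436153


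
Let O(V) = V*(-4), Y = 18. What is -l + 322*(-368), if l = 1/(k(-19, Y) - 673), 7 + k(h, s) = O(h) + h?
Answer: -73823007/623 ≈ -1.1850e+5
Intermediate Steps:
O(V) = -4*V
k(h, s) = -7 - 3*h (k(h, s) = -7 + (-4*h + h) = -7 - 3*h)
l = -1/623 (l = 1/((-7 - 3*(-19)) - 673) = 1/((-7 + 57) - 673) = 1/(50 - 673) = 1/(-623) = -1/623 ≈ -0.0016051)
-l + 322*(-368) = -1*(-1/623) + 322*(-368) = 1/623 - 118496 = -73823007/623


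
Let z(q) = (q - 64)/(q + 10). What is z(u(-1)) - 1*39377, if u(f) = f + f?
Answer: -157541/4 ≈ -39385.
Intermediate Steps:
u(f) = 2*f
z(q) = (-64 + q)/(10 + q)
z(u(-1)) - 1*39377 = (-64 + 2*(-1))/(10 + 2*(-1)) - 1*39377 = (-64 - 2)/(10 - 2) - 39377 = -66/8 - 39377 = (1/8)*(-66) - 39377 = -33/4 - 39377 = -157541/4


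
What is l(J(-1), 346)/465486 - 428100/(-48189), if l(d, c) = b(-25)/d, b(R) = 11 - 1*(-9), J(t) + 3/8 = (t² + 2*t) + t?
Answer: 631034810860/71032465371 ≈ 8.8838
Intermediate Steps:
J(t) = -3/8 + t² + 3*t (J(t) = -3/8 + ((t² + 2*t) + t) = -3/8 + (t² + 3*t) = -3/8 + t² + 3*t)
b(R) = 20 (b(R) = 11 + 9 = 20)
l(d, c) = 20/d
l(J(-1), 346)/465486 - 428100/(-48189) = (20/(-3/8 + (-1)² + 3*(-1)))/465486 - 428100/(-48189) = (20/(-3/8 + 1 - 3))*(1/465486) - 428100*(-1/48189) = (20/(-19/8))*(1/465486) + 142700/16063 = (20*(-8/19))*(1/465486) + 142700/16063 = -160/19*1/465486 + 142700/16063 = -80/4422117 + 142700/16063 = 631034810860/71032465371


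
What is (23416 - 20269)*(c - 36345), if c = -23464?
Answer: -188218923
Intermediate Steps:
(23416 - 20269)*(c - 36345) = (23416 - 20269)*(-23464 - 36345) = 3147*(-59809) = -188218923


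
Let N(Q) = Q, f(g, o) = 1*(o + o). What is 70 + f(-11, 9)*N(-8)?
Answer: -74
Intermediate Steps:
f(g, o) = 2*o (f(g, o) = 1*(2*o) = 2*o)
70 + f(-11, 9)*N(-8) = 70 + (2*9)*(-8) = 70 + 18*(-8) = 70 - 144 = -74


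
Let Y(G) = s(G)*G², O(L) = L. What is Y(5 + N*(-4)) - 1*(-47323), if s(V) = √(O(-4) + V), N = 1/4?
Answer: 47323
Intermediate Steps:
N = ¼ ≈ 0.25000
s(V) = √(-4 + V)
Y(G) = G²*√(-4 + G) (Y(G) = √(-4 + G)*G² = G²*√(-4 + G))
Y(5 + N*(-4)) - 1*(-47323) = (5 + (¼)*(-4))²*√(-4 + (5 + (¼)*(-4))) - 1*(-47323) = (5 - 1)²*√(-4 + (5 - 1)) + 47323 = 4²*√(-4 + 4) + 47323 = 16*√0 + 47323 = 16*0 + 47323 = 0 + 47323 = 47323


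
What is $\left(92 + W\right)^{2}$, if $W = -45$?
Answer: $2209$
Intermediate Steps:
$\left(92 + W\right)^{2} = \left(92 - 45\right)^{2} = 47^{2} = 2209$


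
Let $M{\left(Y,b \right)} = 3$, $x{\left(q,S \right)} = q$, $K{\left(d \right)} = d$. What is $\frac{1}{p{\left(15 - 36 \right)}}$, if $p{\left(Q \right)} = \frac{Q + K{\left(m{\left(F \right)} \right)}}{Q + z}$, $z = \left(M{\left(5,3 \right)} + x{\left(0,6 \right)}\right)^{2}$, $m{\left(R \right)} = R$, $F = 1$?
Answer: $\frac{3}{5} \approx 0.6$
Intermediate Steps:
$z = 9$ ($z = \left(3 + 0\right)^{2} = 3^{2} = 9$)
$p{\left(Q \right)} = \frac{1 + Q}{9 + Q}$ ($p{\left(Q \right)} = \frac{Q + 1}{Q + 9} = \frac{1 + Q}{9 + Q}$)
$\frac{1}{p{\left(15 - 36 \right)}} = \frac{1}{\frac{1}{9 + \left(15 - 36\right)} \left(1 + \left(15 - 36\right)\right)} = \frac{1}{\frac{1}{9 - 21} \left(1 - 21\right)} = \frac{1}{\frac{1}{-12} \left(-20\right)} = \frac{1}{\left(- \frac{1}{12}\right) \left(-20\right)} = \frac{1}{\frac{5}{3}} = \frac{3}{5}$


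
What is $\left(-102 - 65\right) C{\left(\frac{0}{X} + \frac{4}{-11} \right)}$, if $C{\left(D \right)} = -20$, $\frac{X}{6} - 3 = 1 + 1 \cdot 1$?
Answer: $3340$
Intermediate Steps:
$X = 30$ ($X = 18 + 6 \left(1 + 1 \cdot 1\right) = 18 + 6 \left(1 + 1\right) = 18 + 6 \cdot 2 = 18 + 12 = 30$)
$\left(-102 - 65\right) C{\left(\frac{0}{X} + \frac{4}{-11} \right)} = \left(-102 - 65\right) \left(-20\right) = \left(-167\right) \left(-20\right) = 3340$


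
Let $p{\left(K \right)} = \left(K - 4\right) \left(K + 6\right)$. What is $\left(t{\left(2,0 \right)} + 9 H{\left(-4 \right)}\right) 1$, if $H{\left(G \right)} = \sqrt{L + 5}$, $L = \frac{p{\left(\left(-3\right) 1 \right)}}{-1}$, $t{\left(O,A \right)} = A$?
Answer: $9 \sqrt{26} \approx 45.891$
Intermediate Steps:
$p{\left(K \right)} = \left(-4 + K\right) \left(6 + K\right)$
$L = 21$ ($L = \frac{-24 + \left(\left(-3\right) 1\right)^{2} + 2 \left(\left(-3\right) 1\right)}{-1} = \left(-24 + \left(-3\right)^{2} + 2 \left(-3\right)\right) \left(-1\right) = \left(-24 + 9 - 6\right) \left(-1\right) = \left(-21\right) \left(-1\right) = 21$)
$H{\left(G \right)} = \sqrt{26}$ ($H{\left(G \right)} = \sqrt{21 + 5} = \sqrt{26}$)
$\left(t{\left(2,0 \right)} + 9 H{\left(-4 \right)}\right) 1 = \left(0 + 9 \sqrt{26}\right) 1 = 9 \sqrt{26} \cdot 1 = 9 \sqrt{26}$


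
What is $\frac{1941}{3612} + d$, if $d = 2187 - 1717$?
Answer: $\frac{566527}{1204} \approx 470.54$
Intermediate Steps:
$d = 470$ ($d = 2187 - 1717 = 470$)
$\frac{1941}{3612} + d = \frac{1941}{3612} + 470 = 1941 \cdot \frac{1}{3612} + 470 = \frac{647}{1204} + 470 = \frac{566527}{1204}$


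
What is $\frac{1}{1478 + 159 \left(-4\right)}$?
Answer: $\frac{1}{842} \approx 0.0011876$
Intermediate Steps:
$\frac{1}{1478 + 159 \left(-4\right)} = \frac{1}{1478 - 636} = \frac{1}{842}$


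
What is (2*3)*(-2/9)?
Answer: -4/3 ≈ -1.3333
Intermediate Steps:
(2*3)*(-2/9) = 6*(-2*⅑) = 6*(-2/9) = -4/3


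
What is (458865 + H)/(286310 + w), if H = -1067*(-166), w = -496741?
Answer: -635987/210431 ≈ -3.0223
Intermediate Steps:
H = 177122
(458865 + H)/(286310 + w) = (458865 + 177122)/(286310 - 496741) = 635987/(-210431) = 635987*(-1/210431) = -635987/210431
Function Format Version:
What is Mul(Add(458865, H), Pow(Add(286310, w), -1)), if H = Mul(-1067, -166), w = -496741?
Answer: Rational(-635987, 210431) ≈ -3.0223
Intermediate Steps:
H = 177122
Mul(Add(458865, H), Pow(Add(286310, w), -1)) = Mul(Add(458865, 177122), Pow(Add(286310, -496741), -1)) = Mul(635987, Pow(-210431, -1)) = Mul(635987, Rational(-1, 210431)) = Rational(-635987, 210431)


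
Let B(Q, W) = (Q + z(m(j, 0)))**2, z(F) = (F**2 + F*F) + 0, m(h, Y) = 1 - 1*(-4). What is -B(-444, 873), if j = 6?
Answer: -155236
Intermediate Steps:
m(h, Y) = 5 (m(h, Y) = 1 + 4 = 5)
z(F) = 2*F**2 (z(F) = (F**2 + F**2) + 0 = 2*F**2 + 0 = 2*F**2)
B(Q, W) = (50 + Q)**2 (B(Q, W) = (Q + 2*5**2)**2 = (Q + 2*25)**2 = (Q + 50)**2 = (50 + Q)**2)
-B(-444, 873) = -(50 - 444)**2 = -1*(-394)**2 = -1*155236 = -155236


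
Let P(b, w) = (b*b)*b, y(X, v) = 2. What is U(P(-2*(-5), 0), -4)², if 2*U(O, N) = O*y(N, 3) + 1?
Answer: 4004001/4 ≈ 1.0010e+6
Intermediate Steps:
P(b, w) = b³ (P(b, w) = b²*b = b³)
U(O, N) = ½ + O (U(O, N) = (O*2 + 1)/2 = (2*O + 1)/2 = (1 + 2*O)/2 = ½ + O)
U(P(-2*(-5), 0), -4)² = (½ + (-2*(-5))³)² = (½ + 10³)² = (½ + 1000)² = (2001/2)² = 4004001/4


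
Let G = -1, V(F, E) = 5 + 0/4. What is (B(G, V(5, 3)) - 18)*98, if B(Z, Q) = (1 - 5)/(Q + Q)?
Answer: -9016/5 ≈ -1803.2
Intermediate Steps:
V(F, E) = 5 (V(F, E) = 5 + 0*(1/4) = 5 + 0 = 5)
B(Z, Q) = -2/Q (B(Z, Q) = -4*1/(2*Q) = -2/Q)
(B(G, V(5, 3)) - 18)*98 = (-2/5 - 18)*98 = -92/5*98 = -9016/5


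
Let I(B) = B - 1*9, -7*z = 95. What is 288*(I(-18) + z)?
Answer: -81792/7 ≈ -11685.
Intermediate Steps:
z = -95/7 (z = -⅐*95 = -95/7 ≈ -13.571)
I(B) = -9 + B (I(B) = B - 9 = -9 + B)
288*(I(-18) + z) = 288*((-9 - 18) - 95/7) = 288*(-27 - 95/7) = 288*(-284/7) = -81792/7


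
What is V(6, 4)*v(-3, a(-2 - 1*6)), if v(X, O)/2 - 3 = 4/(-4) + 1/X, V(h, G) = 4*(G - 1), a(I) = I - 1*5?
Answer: 40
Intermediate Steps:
a(I) = -5 + I (a(I) = I - 5 = -5 + I)
V(h, G) = -4 + 4*G (V(h, G) = 4*(-1 + G) = -4 + 4*G)
v(X, O) = 4 + 2/X (v(X, O) = 6 + 2*(4/(-4) + 1/X) = 6 + 2*(4*(-1/4) + 1/X) = 6 + 2*(-1 + 1/X) = 6 + (-2 + 2/X) = 4 + 2/X)
V(6, 4)*v(-3, a(-2 - 1*6)) = (-4 + 4*4)*(4 + 2/(-3)) = (-4 + 16)*(4 + 2*(-1/3)) = 12*(4 - 2/3) = 12*(10/3) = 40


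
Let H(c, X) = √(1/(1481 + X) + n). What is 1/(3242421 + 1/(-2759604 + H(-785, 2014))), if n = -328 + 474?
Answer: 28766621587046395432083/93273497932882136338665098248 + √1783397145/279820493798646409015995294744 ≈ 3.0841e-7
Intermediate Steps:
n = 146
H(c, X) = √(146 + 1/(1481 + X)) (H(c, X) = √(1/(1481 + X) + 146) = √(146 + 1/(1481 + X)))
1/(3242421 + 1/(-2759604 + H(-785, 2014))) = 1/(3242421 + 1/(-2759604 + √((216227 + 146*2014)/(1481 + 2014)))) = 1/(3242421 + 1/(-2759604 + √((216227 + 294044)/3495))) = 1/(3242421 + 1/(-2759604 + √((1/3495)*510271))) = 1/(3242421 + 1/(-2759604 + √(510271/3495))) = 1/(3242421 + 1/(-2759604 + √1783397145/3495))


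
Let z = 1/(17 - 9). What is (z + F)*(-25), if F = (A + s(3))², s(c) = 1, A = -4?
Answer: -1825/8 ≈ -228.13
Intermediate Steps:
F = 9 (F = (-4 + 1)² = (-3)² = 9)
z = ⅛ (z = 1/8 = ⅛ ≈ 0.12500)
(z + F)*(-25) = (⅛ + 9)*(-25) = (73/8)*(-25) = -1825/8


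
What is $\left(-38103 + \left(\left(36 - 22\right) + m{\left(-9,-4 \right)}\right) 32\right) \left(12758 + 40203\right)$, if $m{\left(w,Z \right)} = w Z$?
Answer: $-1933235383$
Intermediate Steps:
$m{\left(w,Z \right)} = Z w$
$\left(-38103 + \left(\left(36 - 22\right) + m{\left(-9,-4 \right)}\right) 32\right) \left(12758 + 40203\right) = \left(-38103 + \left(\left(36 - 22\right) - -36\right) 32\right) \left(12758 + 40203\right) = \left(-38103 + \left(\left(36 - 22\right) + 36\right) 32\right) 52961 = \left(-38103 + \left(14 + 36\right) 32\right) 52961 = \left(-38103 + 50 \cdot 32\right) 52961 = \left(-38103 + 1600\right) 52961 = \left(-36503\right) 52961 = -1933235383$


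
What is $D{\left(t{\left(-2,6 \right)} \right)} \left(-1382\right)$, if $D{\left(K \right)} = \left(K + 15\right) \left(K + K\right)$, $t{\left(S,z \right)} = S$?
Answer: $71864$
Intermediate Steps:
$D{\left(K \right)} = 2 K \left(15 + K\right)$ ($D{\left(K \right)} = \left(15 + K\right) 2 K = 2 K \left(15 + K\right)$)
$D{\left(t{\left(-2,6 \right)} \right)} \left(-1382\right) = 2 \left(-2\right) \left(15 - 2\right) \left(-1382\right) = 2 \left(-2\right) 13 \left(-1382\right) = \left(-52\right) \left(-1382\right) = 71864$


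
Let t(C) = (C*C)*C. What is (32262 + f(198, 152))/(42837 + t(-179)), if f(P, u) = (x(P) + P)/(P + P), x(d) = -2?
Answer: -3193987/563557698 ≈ -0.0056675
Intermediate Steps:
f(P, u) = (-2 + P)/(2*P) (f(P, u) = (-2 + P)/(P + P) = (-2 + P)/((2*P)) = (-2 + P)*(1/(2*P)) = (-2 + P)/(2*P))
t(C) = C**3 (t(C) = C**2*C = C**3)
(32262 + f(198, 152))/(42837 + t(-179)) = (32262 + (1/2)*(-2 + 198)/198)/(42837 + (-179)**3) = (32262 + (1/2)*(1/198)*196)/(42837 - 5735339) = (32262 + 49/99)/(-5692502) = (3193987/99)*(-1/5692502) = -3193987/563557698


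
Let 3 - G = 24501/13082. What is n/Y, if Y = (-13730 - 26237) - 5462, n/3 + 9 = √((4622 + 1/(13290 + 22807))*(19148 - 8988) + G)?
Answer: 9/15143 - √10471627154109606476273610/7150841906422 ≈ -0.45194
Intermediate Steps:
G = 14745/13082 (G = 3 - 24501/13082 = 14745/13082 ≈ 1.1271)
n = -27 + 3*√10471627154109606476273610/472220954 (n = -27 + 3*√((4622 + 1/(13290 + 22807))*(19148 - 8988) + 14745/13082) = -27 + 3*√((4622 + 1/36097)*10160 + 14745/13082) = -27 + 3*√((166840335/36097)*10160 + 14745/13082) = -27 + 3*√(1695097803600/36097 + 14745/13082) = -27 + 3*√(22175269998945465/472220954) = -27 + 3*(√10471627154109606476273610/472220954) = -27 + 3*√10471627154109606476273610/472220954 ≈ 20531.)
Y = -45429 (Y = -39967 - 5462 = -45429)
n/Y = (-27 + 3*√10471627154109606476273610/472220954)/(-45429) = (-27 + 3*√10471627154109606476273610/472220954)*(-1/45429) = 9/15143 - √10471627154109606476273610/7150841906422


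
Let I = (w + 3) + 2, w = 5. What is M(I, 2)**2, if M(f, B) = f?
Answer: 100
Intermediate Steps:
I = 10 (I = (5 + 3) + 2 = 8 + 2 = 10)
M(I, 2)**2 = 10**2 = 100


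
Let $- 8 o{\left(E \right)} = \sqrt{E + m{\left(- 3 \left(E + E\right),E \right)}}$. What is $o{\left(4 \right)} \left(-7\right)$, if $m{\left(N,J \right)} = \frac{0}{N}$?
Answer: $\frac{7}{4} \approx 1.75$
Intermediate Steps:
$m{\left(N,J \right)} = 0$
$o{\left(E \right)} = - \frac{\sqrt{E}}{8}$ ($o{\left(E \right)} = - \frac{\sqrt{E + 0}}{8} = - \frac{\sqrt{E}}{8}$)
$o{\left(4 \right)} \left(-7\right) = - \frac{\sqrt{4}}{8} \left(-7\right) = \left(- \frac{1}{8}\right) 2 \left(-7\right) = \left(- \frac{1}{4}\right) \left(-7\right) = \frac{7}{4}$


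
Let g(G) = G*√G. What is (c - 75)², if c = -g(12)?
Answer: 7353 + 3600*√3 ≈ 13588.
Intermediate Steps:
g(G) = G^(3/2)
c = -24*√3 (c = -12^(3/2) = -24*√3 ≈ -41.569)
(c - 75)² = (-24*√3 - 75)² = (-75 - 24*√3)²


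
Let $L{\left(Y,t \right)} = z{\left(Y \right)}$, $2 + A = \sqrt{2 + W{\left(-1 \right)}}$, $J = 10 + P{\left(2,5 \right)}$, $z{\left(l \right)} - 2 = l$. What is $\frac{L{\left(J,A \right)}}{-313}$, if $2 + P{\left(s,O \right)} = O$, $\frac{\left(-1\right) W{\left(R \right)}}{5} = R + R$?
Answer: $- \frac{15}{313} \approx -0.047923$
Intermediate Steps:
$W{\left(R \right)} = - 10 R$ ($W{\left(R \right)} = - 5 \left(R + R\right) = - 5 \cdot 2 R = - 10 R$)
$P{\left(s,O \right)} = -2 + O$
$z{\left(l \right)} = 2 + l$
$J = 13$ ($J = 10 + \left(-2 + 5\right) = 10 + 3 = 13$)
$A = -2 + 2 \sqrt{3}$ ($A = -2 + \sqrt{2 - -10} = -2 + \sqrt{2 + 10} = -2 + \sqrt{12} = -2 + 2 \sqrt{3} \approx 1.4641$)
$L{\left(Y,t \right)} = 2 + Y$
$\frac{L{\left(J,A \right)}}{-313} = \frac{2 + 13}{-313} = 15 \left(- \frac{1}{313}\right) = - \frac{15}{313}$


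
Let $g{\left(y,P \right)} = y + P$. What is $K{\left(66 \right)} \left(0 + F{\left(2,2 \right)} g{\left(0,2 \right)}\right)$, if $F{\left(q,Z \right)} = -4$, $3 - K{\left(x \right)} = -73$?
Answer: $-608$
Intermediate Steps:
$g{\left(y,P \right)} = P + y$
$K{\left(x \right)} = 76$ ($K{\left(x \right)} = 3 - -73 = 3 + 73 = 76$)
$K{\left(66 \right)} \left(0 + F{\left(2,2 \right)} g{\left(0,2 \right)}\right) = 76 \left(0 - 4 \left(2 + 0\right)\right) = 76 \left(0 - 8\right) = 76 \left(-8\right) = -608$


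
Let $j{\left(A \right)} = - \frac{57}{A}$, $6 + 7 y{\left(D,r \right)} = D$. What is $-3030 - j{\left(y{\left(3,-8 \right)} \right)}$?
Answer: $-3163$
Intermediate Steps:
$y{\left(D,r \right)} = - \frac{6}{7} + \frac{D}{7}$
$-3030 - j{\left(y{\left(3,-8 \right)} \right)} = -3030 - - \frac{57}{- \frac{6}{7} + \frac{1}{7} \cdot 3} = -3030 - - \frac{57}{- \frac{6}{7} + \frac{3}{7}} = -3030 - - \frac{57}{- \frac{3}{7}} = -3030 - \left(-57\right) \left(- \frac{7}{3}\right) = -3030 - 133 = -3163$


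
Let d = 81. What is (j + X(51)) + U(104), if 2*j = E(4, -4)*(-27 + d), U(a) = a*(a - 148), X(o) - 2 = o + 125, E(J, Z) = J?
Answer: -4290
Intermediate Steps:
X(o) = 127 + o (X(o) = 2 + (o + 125) = 2 + (125 + o) = 127 + o)
U(a) = a*(-148 + a)
j = 108 (j = (4*(-27 + 81))/2 = (4*54)/2 = (½)*216 = 108)
(j + X(51)) + U(104) = (108 + (127 + 51)) + 104*(-148 + 104) = (108 + 178) + 104*(-44) = 286 - 4576 = -4290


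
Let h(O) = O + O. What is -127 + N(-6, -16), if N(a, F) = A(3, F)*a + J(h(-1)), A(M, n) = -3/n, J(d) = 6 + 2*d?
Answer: -1009/8 ≈ -126.13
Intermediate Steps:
h(O) = 2*O
N(a, F) = 2 - 3*a/F (N(a, F) = (-3/F)*a + (6 + 2*(2*(-1))) = -3*a/F + (6 + 2*(-2)) = -3*a/F + (6 - 4) = -3*a/F + 2 = 2 - 3*a/F)
-127 + N(-6, -16) = -127 + (2 - 3*(-6)/(-16)) = -127 + (2 - 3*(-6)*(-1/16)) = -127 + (2 - 9/8) = -127 + 7/8 = -1009/8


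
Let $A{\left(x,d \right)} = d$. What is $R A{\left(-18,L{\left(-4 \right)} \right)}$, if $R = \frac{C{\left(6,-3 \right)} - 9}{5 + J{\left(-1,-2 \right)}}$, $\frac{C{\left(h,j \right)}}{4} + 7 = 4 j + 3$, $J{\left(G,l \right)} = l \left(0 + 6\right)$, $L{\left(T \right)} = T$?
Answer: $- \frac{292}{7} \approx -41.714$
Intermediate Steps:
$J{\left(G,l \right)} = 6 l$ ($J{\left(G,l \right)} = l 6 = 6 l$)
$C{\left(h,j \right)} = -16 + 16 j$ ($C{\left(h,j \right)} = -28 + 4 \left(4 j + 3\right) = -28 + 4 \left(3 + 4 j\right) = -28 + \left(12 + 16 j\right) = -16 + 16 j$)
$R = \frac{73}{7}$ ($R = \frac{\left(-16 + 16 \left(-3\right)\right) - 9}{5 + 6 \left(-2\right)} = \frac{\left(-16 - 48\right) - 9}{5 - 12} = \frac{-64 - 9}{-7} = \left(-73\right) \left(- \frac{1}{7}\right) = \frac{73}{7} \approx 10.429$)
$R A{\left(-18,L{\left(-4 \right)} \right)} = \frac{73}{7} \left(-4\right) = - \frac{292}{7}$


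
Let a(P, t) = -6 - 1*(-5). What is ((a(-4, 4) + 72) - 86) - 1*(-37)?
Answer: 22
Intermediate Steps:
a(P, t) = -1 (a(P, t) = -6 + 5 = -1)
((a(-4, 4) + 72) - 86) - 1*(-37) = ((-1 + 72) - 86) - 1*(-37) = (71 - 86) + 37 = -15 + 37 = 22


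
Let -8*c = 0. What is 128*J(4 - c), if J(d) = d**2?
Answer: 2048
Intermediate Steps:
c = 0 (c = -1/8*0 = 0)
128*J(4 - c) = 128*(4 - 1*0)**2 = 128*(4 + 0)**2 = 128*4**2 = 128*16 = 2048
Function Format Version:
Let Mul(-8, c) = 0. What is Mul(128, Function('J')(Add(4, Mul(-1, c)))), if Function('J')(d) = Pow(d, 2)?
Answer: 2048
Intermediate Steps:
c = 0 (c = Mul(Rational(-1, 8), 0) = 0)
Mul(128, Function('J')(Add(4, Mul(-1, c)))) = Mul(128, Pow(Add(4, Mul(-1, 0)), 2)) = Mul(128, Pow(Add(4, 0), 2)) = Mul(128, Pow(4, 2)) = Mul(128, 16) = 2048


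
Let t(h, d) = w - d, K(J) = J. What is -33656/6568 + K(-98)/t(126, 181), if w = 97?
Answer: -19495/4926 ≈ -3.9576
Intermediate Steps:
t(h, d) = 97 - d
-33656/6568 + K(-98)/t(126, 181) = -33656/6568 - 98/(97 - 1*181) = -33656*1/6568 - 98/(97 - 181) = -4207/821 - 98/(-84) = -4207/821 - 98*(-1/84) = -4207/821 + 7/6 = -19495/4926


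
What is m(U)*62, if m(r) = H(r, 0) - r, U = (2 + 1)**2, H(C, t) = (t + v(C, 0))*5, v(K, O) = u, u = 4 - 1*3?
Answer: -248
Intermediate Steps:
u = 1 (u = 4 - 3 = 1)
v(K, O) = 1
H(C, t) = 5 + 5*t (H(C, t) = (t + 1)*5 = (1 + t)*5 = 5 + 5*t)
U = 9 (U = 3**2 = 9)
m(r) = 5 - r (m(r) = (5 + 5*0) - r = (5 + 0) - r = 5 - r)
m(U)*62 = (5 - 1*9)*62 = (5 - 9)*62 = -4*62 = -248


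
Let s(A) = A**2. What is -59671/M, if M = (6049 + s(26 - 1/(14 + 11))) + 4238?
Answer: -37294375/6850576 ≈ -5.4440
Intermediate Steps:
M = 6850576/625 (M = (6049 + (26 - 1/(14 + 11))**2) + 4238 = (6049 + (26 - 1/25)**2) + 4238 = (6049 + (649/25)**2) + 4238 = (6049 + 421201/625) + 4238 = 4201826/625 + 4238 = 6850576/625 ≈ 10961.)
-59671/M = -59671/6850576/625 = -59671*625/6850576 = -37294375/6850576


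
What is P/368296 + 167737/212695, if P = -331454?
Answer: -73913071/663853540 ≈ -0.11134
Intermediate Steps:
P/368296 + 167737/212695 = -331454/368296 + 167737/212695 = -331454*1/368296 + 167737*(1/212695) = -165727/184148 + 2843/3605 = -73913071/663853540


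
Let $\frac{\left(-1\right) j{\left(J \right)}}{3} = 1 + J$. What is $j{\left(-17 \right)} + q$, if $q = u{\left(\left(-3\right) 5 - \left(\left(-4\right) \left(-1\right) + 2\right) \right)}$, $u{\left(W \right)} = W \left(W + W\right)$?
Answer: $930$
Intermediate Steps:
$j{\left(J \right)} = -3 - 3 J$ ($j{\left(J \right)} = - 3 \left(1 + J\right) = -3 - 3 J$)
$u{\left(W \right)} = 2 W^{2}$ ($u{\left(W \right)} = W 2 W = 2 W^{2}$)
$q = 882$ ($q = 2 \left(\left(-3\right) 5 - \left(\left(-4\right) \left(-1\right) + 2\right)\right)^{2} = 2 \left(-15 - \left(4 + 2\right)\right)^{2} = 2 \left(-15 - 6\right)^{2} = 2 \left(-21\right)^{2} = 2 \cdot 441 = 882$)
$j{\left(-17 \right)} + q = \left(-3 - -51\right) + 882 = \left(-3 + 51\right) + 882 = 48 + 882 = 930$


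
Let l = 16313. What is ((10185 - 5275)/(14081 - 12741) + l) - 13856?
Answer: 329729/134 ≈ 2460.7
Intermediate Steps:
((10185 - 5275)/(14081 - 12741) + l) - 13856 = ((10185 - 5275)/(14081 - 12741) + 16313) - 13856 = (4910/1340 + 16313) - 13856 = (4910*(1/1340) + 16313) - 13856 = (491/134 + 16313) - 13856 = 2186433/134 - 13856 = 329729/134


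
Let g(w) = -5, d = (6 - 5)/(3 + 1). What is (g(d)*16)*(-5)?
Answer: 400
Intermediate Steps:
d = 1/4 ≈ 0.25000
(g(d)*16)*(-5) = -5*16*(-5) = -80*(-5) = 400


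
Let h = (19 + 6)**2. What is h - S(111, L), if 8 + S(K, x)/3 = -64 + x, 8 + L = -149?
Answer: 1312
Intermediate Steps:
L = -157 (L = -8 - 149 = -157)
S(K, x) = -216 + 3*x (S(K, x) = -24 + 3*(-64 + x) = -24 + (-192 + 3*x) = -216 + 3*x)
h = 625 (h = 25**2 = 625)
h - S(111, L) = 625 - (-216 + 3*(-157)) = 625 - (-216 - 471) = 625 - 1*(-687) = 625 + 687 = 1312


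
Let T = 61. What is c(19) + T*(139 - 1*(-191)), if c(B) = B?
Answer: 20149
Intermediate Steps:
c(19) + T*(139 - 1*(-191)) = 19 + 61*(139 - 1*(-191)) = 19 + 61*(139 + 191) = 19 + 61*330 = 19 + 20130 = 20149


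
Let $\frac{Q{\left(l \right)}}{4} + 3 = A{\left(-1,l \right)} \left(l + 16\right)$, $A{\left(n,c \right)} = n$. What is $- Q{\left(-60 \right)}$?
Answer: $-164$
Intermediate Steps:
$Q{\left(l \right)} = -76 - 4 l$ ($Q{\left(l \right)} = -12 + 4 \left(- (l + 16)\right) = -12 + 4 \left(- (16 + l)\right) = -12 + 4 \left(-16 - l\right) = -12 - \left(64 + 4 l\right) = -76 - 4 l$)
$- Q{\left(-60 \right)} = - (-76 - -240) = - (-76 + 240) = \left(-1\right) 164 = -164$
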